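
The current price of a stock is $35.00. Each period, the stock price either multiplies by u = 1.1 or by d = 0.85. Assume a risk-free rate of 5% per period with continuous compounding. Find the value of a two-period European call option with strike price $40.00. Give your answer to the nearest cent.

$1.38

Risk-neutral probability p = (e^0.05 − 0.85)/(1.1 − 0.85) = 0.2013/0.2500 = 0.8051
Terminal stock prices: S_uu = 42.35, S_ud = 32.73, S_dd = 25.29
Terminal payoffs (S − K): max(2.35, 0) = 2.35, max(-7.275, 0) = 0, max(-14.71, 0) = 0
Node u (S = 38.5): V_u = e^(−0.05)·[0.8051·2.3500 + 0.1949·0.0000] = 1.7997
Node d (S = 29.75): V_d = e^(−0.05)·[0.8051·0.0000 + 0.1949·0.0000] = 0.0000
Node 0 (S = 35): V_0 = e^(−0.05)·[0.8051·1.7997 + 0.1949·0.0000] = 1.3782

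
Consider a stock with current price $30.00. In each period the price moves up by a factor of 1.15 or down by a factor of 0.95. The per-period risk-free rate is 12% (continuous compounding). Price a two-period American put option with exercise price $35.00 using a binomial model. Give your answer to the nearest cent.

Risk-neutral probability p = (e^0.12 − 0.95)/(1.15 − 0.95) = 0.1775/0.2000 = 0.8875
Terminal stock prices: S_uu = 39.67, S_ud = 32.77, S_dd = 27.07
Terminal payoffs (K − S): max(-4.675, 0) = 0, max(2.225, 0) = 2.225, max(7.925, 0) = 7.925
Node u (S = 34.5): continuation = e^(−0.12)·[0.8875·0.0000 + 0.1125·2.2250] = 0.2220; exercise value = 0.5000 > continuation, so V_u = 0.5000 (exercise)
Node d (S = 28.5): continuation = e^(−0.12)·[0.8875·2.2250 + 0.1125·7.9250] = 2.5422; exercise value = 6.5000 > continuation, so V_d = 6.5000 (exercise)
Node 0 (S = 30): continuation = e^(−0.12)·[0.8875·0.5000 + 0.1125·6.5000] = 1.0422; exercise value = 5.0000 > continuation, so V_0 = 5.0000 (exercise)

$5.00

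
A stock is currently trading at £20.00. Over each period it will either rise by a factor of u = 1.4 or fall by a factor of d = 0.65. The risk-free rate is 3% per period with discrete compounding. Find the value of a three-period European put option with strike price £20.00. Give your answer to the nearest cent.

£4.36

Risk-neutral probability p = (1 + 0.03 − 0.65)/(1.4 − 0.65) = 0.3800/0.7500 = 0.5067
Terminal stock prices: S_uuu = 54.88, S_uud = 25.48, S_udd = 11.83, S_ddd = 5.492
Terminal payoffs (K − S): max(-34.88, 0) = 0, max(-5.48, 0) = 0, max(8.17, 0) = 8.17, max(14.51, 0) = 14.51
Node uu (S = 39.2): V_uu = 1/1.03·[0.5067·0.0000 + 0.4933·0.0000] = 0.0000
Node ud (S = 18.2): V_ud = 1/1.03·[0.5067·0.0000 + 0.4933·8.1700] = 3.9131
Node dd (S = 8.45): V_dd = 1/1.03·[0.5067·8.1700 + 0.4933·14.5075] = 10.9675
Node u (S = 28): V_u = 1/1.03·[0.5067·0.0000 + 0.4933·3.9131] = 1.8743
Node d (S = 13): V_d = 1/1.03·[0.5067·3.9131 + 0.4933·10.9675] = 7.1779
Node 0 (S = 20): V_0 = 1/1.03·[0.5067·1.8743 + 0.4933·7.1779] = 4.3599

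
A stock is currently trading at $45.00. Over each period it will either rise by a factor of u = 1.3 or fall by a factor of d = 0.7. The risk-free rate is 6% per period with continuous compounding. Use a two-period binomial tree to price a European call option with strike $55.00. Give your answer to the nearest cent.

Risk-neutral probability p = (e^0.06 − 0.7)/(1.3 − 0.7) = 0.3618/0.6000 = 0.6031
Terminal stock prices: S_uu = 76.05, S_ud = 40.95, S_dd = 22.05
Terminal payoffs (S − K): max(21.05, 0) = 21.05, max(-14.05, 0) = 0, max(-32.95, 0) = 0
Node u (S = 58.5): V_u = e^(−0.06)·[0.6031·21.0500 + 0.3969·0.0000] = 11.9552
Node d (S = 31.5): V_d = e^(−0.06)·[0.6031·0.0000 + 0.3969·0.0000] = 0.0000
Node 0 (S = 45): V_0 = e^(−0.06)·[0.6031·11.9552 + 0.3969·0.0000] = 6.7898

$6.79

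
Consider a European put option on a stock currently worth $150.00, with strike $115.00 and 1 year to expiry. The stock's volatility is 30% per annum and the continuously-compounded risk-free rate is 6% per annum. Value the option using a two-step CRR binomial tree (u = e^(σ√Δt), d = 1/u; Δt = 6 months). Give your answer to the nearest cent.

CRR parameters: u = e^(σ√Δt) = e^(0.3·√0.5) = 1.2363, d = 1/u = 0.8089
Per-period rate: rΔt = 0.06·0.5 = 0.03, so R = e^0.03 = 1.0305
Risk-neutral probability p = (e^0.03 − 0.8089)/(1.2363 − 0.8089) = 0.2216/0.4275 = 0.5184
Terminal stock prices: S_uu = 229.3, S_ud = 150, S_dd = 98.14
Terminal payoffs (K − S): max(-114.3, 0) = 0, max(-35, 0) = 0, max(16.86, 0) = 16.86
Node u (S = 185.4): V_u = e^(−0.03)·[0.5184·0.0000 + 0.4816·0.0000] = 0.0000
Node d (S = 121.3): V_d = e^(−0.03)·[0.5184·0.0000 + 0.4816·16.8623] = 7.8807
Node 0 (S = 150): V_0 = e^(−0.03)·[0.5184·0.0000 + 0.4816·7.8807] = 3.6831

$3.68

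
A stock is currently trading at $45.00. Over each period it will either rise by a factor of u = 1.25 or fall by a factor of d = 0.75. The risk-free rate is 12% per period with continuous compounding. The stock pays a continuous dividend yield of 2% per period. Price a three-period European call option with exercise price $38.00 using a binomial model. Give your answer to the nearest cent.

Per-period risk-free factor R = e^0.12 = 1.1275; dividend-adjusted growth = e^(0.12−0.02) = 1.1052.
Risk-neutral probability p = (1.1052 − 0.75)/(1.25 − 0.75) = 0.3552/0.5000 = 0.7103
Terminal stock prices: S_uuu = 87.89, S_uud = 52.73, S_udd = 31.64, S_ddd = 18.98
Terminal payoffs (S − K): max(49.89, 0) = 49.89, max(14.73, 0) = 14.73, max(-6.359, 0) = 0, max(-19.02, 0) = 0
Node uu (S = 70.31): V_uu = e^(−0.12)·[0.7103·49.8906 + 0.2897·14.7344] = 35.2172
Node ud (S = 42.19): V_ud = e^(−0.12)·[0.7103·14.7344 + 0.2897·0.0000] = 9.2829
Node dd (S = 25.31): V_dd = e^(−0.12)·[0.7103·0.0000 + 0.2897·0.0000] = 0.0000
Node u (S = 56.25): V_u = e^(−0.12)·[0.7103·35.2172 + 0.2897·9.2829] = 24.5723
Node d (S = 33.75): V_d = e^(−0.12)·[0.7103·9.2829 + 0.2897·0.0000] = 5.8484
Node 0 (S = 45): V_0 = e^(−0.12)·[0.7103·24.5723 + 0.2897·5.8484] = 16.9834

$16.98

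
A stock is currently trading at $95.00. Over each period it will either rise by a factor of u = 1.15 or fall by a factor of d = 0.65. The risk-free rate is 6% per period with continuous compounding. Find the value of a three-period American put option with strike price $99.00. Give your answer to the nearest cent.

$11.52

Risk-neutral probability p = (e^0.06 − 0.65)/(1.15 − 0.65) = 0.4118/0.5000 = 0.8237
Terminal stock prices: S_uuu = 144.5, S_uud = 81.66, S_udd = 46.16, S_ddd = 26.09
Terminal payoffs (K − S): max(-45.48, 0) = 0, max(17.34, 0) = 17.34, max(52.84, 0) = 52.84, max(72.91, 0) = 72.91
Node uu (S = 125.6): continuation = e^(−0.06)·[0.8237·0.0000 + 0.1763·17.3356] = 2.8787; exercise value = 0.0000 ≤ continuation, so V_uu = 2.8787
Node ud (S = 71.01): continuation = e^(−0.06)·[0.8237·17.3356 + 0.1763·52.8419] = 22.2222; exercise value = 27.9875 > continuation, so V_ud = 27.9875 (exercise)
Node dd (S = 40.14): continuation = e^(−0.06)·[0.8237·52.8419 + 0.1763·72.9106] = 53.0972; exercise value = 58.8625 > continuation, so V_dd = 58.8625 (exercise)
Node u (S = 109.2): continuation = e^(−0.06)·[0.8237·2.8787 + 0.1763·27.9875] = 6.8806; exercise value = 0.0000 ≤ continuation, so V_u = 6.8806
Node d (S = 61.75): continuation = e^(−0.06)·[0.8237·27.9875 + 0.1763·58.8625] = 31.4847; exercise value = 37.2500 > continuation, so V_d = 37.2500 (exercise)
Node 0 (S = 95): continuation = e^(−0.06)·[0.8237·6.8806 + 0.1763·37.2500] = 11.5230; exercise value = 4.0000 ≤ continuation, so V_0 = 11.5230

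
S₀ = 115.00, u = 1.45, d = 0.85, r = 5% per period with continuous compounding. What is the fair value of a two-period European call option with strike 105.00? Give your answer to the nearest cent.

28.75

Risk-neutral probability p = (e^0.05 − 0.85)/(1.45 − 0.85) = 0.2013/0.6000 = 0.3355
Terminal stock prices: S_uu = 241.8, S_ud = 141.7, S_dd = 83.09
Terminal payoffs (S − K): max(136.8, 0) = 136.8, max(36.74, 0) = 36.74, max(-21.91, 0) = 0
Node u (S = 166.8): V_u = e^(−0.05)·[0.3355·136.7875 + 0.6645·36.7375] = 66.8709
Node d (S = 97.75): V_d = e^(−0.05)·[0.3355·36.7375 + 0.6645·0.0000] = 11.7226
Node 0 (S = 115): V_0 = e^(−0.05)·[0.3355·66.8709 + 0.6645·11.7226] = 28.7483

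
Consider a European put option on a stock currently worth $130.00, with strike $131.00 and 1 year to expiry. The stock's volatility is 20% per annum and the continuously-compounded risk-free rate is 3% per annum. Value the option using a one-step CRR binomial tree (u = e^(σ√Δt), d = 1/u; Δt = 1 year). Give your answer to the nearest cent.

CRR parameters: u = e^(σ√Δt) = e^(0.2·√1) = 1.2214, d = 1/u = 0.8187
Per-period rate: rΔt = 0.03·1 = 0.03, so R = e^0.03 = 1.0305
Risk-neutral probability p = (e^0.03 − 0.8187)/(1.2214 − 0.8187) = 0.2117/0.4027 = 0.5258
Terminal stock prices: S_u = 158.8, S_d = 106.4
Terminal payoffs (K − S): max(-27.78, 0) = 0, max(24.57, 0) = 24.57
Node 0 (S = 130): V_0 = e^(−0.03)·[0.5258·0.0000 + 0.4742·24.5650] = 11.3045

$11.30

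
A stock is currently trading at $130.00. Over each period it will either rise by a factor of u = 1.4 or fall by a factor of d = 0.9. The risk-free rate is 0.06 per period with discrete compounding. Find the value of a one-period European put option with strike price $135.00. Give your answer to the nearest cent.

Risk-neutral probability p = (1 + 0.06 − 0.9)/(1.4 − 0.9) = 0.1600/0.5000 = 0.3200
Terminal stock prices: S_u = 182, S_d = 117
Terminal payoffs (K − S): max(-47, 0) = 0, max(18, 0) = 18
Node 0 (S = 130): V_0 = 1/1.06·[0.3200·0.0000 + 0.6800·18.0000] = 11.5472

$11.55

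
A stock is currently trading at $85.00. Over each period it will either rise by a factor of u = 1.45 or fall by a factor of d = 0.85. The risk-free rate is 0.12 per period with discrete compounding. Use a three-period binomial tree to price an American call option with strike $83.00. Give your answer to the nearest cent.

Risk-neutral probability p = (1 + 0.12 − 0.85)/(1.45 − 0.85) = 0.2700/0.6000 = 0.4500
Terminal stock prices: S_uuu = 259.1, S_uud = 151.9, S_udd = 89.05, S_ddd = 52.2
Terminal payoffs (S − K): max(176.1, 0) = 176.1, max(68.91, 0) = 68.91, max(6.048, 0) = 6.048, max(-30.8, 0) = 0
Node uu (S = 178.7): continuation = 1/1.12·[0.4500·176.1331 + 0.5500·68.9056] = 104.6054; exercise value = 95.7125 ≤ continuation, so V_uu = 104.6054
Node ud (S = 104.8): continuation = 1/1.12·[0.4500·68.9056 + 0.5500·6.0481] = 30.6554; exercise value = 21.7625 ≤ continuation, so V_ud = 30.6554
Node dd (S = 61.41): continuation = 1/1.12·[0.4500·6.0481 + 0.5500·0.0000] = 2.4301; exercise value = 0.0000 ≤ continuation, so V_dd = 2.4301
Node u (S = 123.2): continuation = 1/1.12·[0.4500·104.6054 + 0.5500·30.6554] = 57.0829; exercise value = 40.2500 ≤ continuation, so V_u = 57.0829
Node d (S = 72.25): continuation = 1/1.12·[0.4500·30.6554 + 0.5500·2.4301] = 13.5102; exercise value = 0.0000 ≤ continuation, so V_d = 13.5102
Node 0 (S = 85): continuation = 1/1.12·[0.4500·57.0829 + 0.5500·13.5102] = 29.5696; exercise value = 2.0000 ≤ continuation, so V_0 = 29.5696

$29.57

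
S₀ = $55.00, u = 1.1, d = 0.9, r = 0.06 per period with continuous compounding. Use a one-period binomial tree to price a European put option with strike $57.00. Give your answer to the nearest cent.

$1.35

Risk-neutral probability p = (e^0.06 − 0.9)/(1.1 − 0.9) = 0.1618/0.2000 = 0.8092
Terminal stock prices: S_u = 60.5, S_d = 49.5
Terminal payoffs (K − S): max(-3.5, 0) = 0, max(7.5, 0) = 7.5
Node 0 (S = 55): V_0 = e^(−0.06)·[0.8092·0.0000 + 0.1908·7.5000] = 1.3478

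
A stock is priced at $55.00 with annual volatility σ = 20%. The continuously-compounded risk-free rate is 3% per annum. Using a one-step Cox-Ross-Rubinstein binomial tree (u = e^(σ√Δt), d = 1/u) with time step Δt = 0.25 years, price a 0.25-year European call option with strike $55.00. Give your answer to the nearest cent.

$2.94

CRR parameters: u = e^(σ√Δt) = e^(0.2·√0.25) = 1.1052, d = 1/u = 0.9048
Per-period rate: rΔt = 0.03·0.25 = 0.0075, so R = e^0.0075 = 1.0075
Risk-neutral probability p = (e^0.0075 − 0.9048)/(1.1052 − 0.9048) = 0.1027/0.2003 = 0.5126
Terminal stock prices: S_u = 60.78, S_d = 49.77
Terminal payoffs (S − K): max(5.784, 0) = 5.784, max(-5.234, 0) = 0
Node 0 (S = 55): V_0 = e^(−0.0075)·[0.5126·5.7844 + 0.4874·0.0000] = 2.9429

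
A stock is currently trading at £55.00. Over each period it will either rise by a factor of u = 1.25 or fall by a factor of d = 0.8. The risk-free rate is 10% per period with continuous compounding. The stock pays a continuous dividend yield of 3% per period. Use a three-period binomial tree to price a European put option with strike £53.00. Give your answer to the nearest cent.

Per-period risk-free factor R = e^0.1 = 1.1052; dividend-adjusted growth = e^(0.1−0.03) = 1.0725.
Risk-neutral probability p = (1.0725 − 0.8)/(1.25 − 0.8) = 0.2725/0.4500 = 0.6056
Terminal stock prices: S_uuu = 107.4, S_uud = 68.75, S_udd = 44, S_ddd = 28.16
Terminal payoffs (K − S): max(-54.42, 0) = 0, max(-15.75, 0) = 0, max(9, 0) = 9, max(24.84, 0) = 24.84
Node uu (S = 85.94): V_uu = e^(−0.1)·[0.6056·0.0000 + 0.3944·0.0000] = 0.0000
Node ud (S = 55): V_ud = e^(−0.1)·[0.6056·0.0000 + 0.3944·9.0000] = 3.2120
Node dd (S = 35.2): V_dd = e^(−0.1)·[0.6056·9.0000 + 0.3944·24.8400] = 13.7967
Node u (S = 68.75): V_u = e^(−0.1)·[0.6056·0.0000 + 0.3944·3.2120] = 1.1463
Node d (S = 44): V_d = e^(−0.1)·[0.6056·3.2120 + 0.3944·13.7967] = 6.6839
Node 0 (S = 55): V_0 = e^(−0.1)·[0.6056·1.1463 + 0.3944·6.6839] = 3.0136

£3.01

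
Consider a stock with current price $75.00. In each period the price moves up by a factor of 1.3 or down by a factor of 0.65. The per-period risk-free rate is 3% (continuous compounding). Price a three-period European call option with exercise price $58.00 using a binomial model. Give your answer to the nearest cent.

Risk-neutral probability p = (e^0.03 − 0.65)/(1.3 − 0.65) = 0.3805/0.6500 = 0.5853
Terminal stock prices: S_uuu = 164.8, S_uud = 82.39, S_udd = 41.19, S_ddd = 20.6
Terminal payoffs (S − K): max(106.8, 0) = 106.8, max(24.39, 0) = 24.39, max(-16.81, 0) = 0, max(-37.4, 0) = 0
Node uu (S = 126.8): V_uu = e^(−0.03)·[0.5853·106.7750 + 0.4147·24.3875] = 70.4642
Node ud (S = 63.38): V_ud = e^(−0.03)·[0.5853·24.3875 + 0.4147·0.0000] = 13.8525
Node dd (S = 31.69): V_dd = e^(−0.03)·[0.5853·0.0000 + 0.4147·0.0000] = 0.0000
Node u (S = 97.5): V_u = e^(−0.03)·[0.5853·70.4642 + 0.4147·13.8525] = 45.5994
Node d (S = 48.75): V_d = e^(−0.03)·[0.5853·13.8525 + 0.4147·0.0000] = 7.8684
Node 0 (S = 75): V_0 = e^(−0.03)·[0.5853·45.5994 + 0.4147·7.8684] = 29.0677

$29.07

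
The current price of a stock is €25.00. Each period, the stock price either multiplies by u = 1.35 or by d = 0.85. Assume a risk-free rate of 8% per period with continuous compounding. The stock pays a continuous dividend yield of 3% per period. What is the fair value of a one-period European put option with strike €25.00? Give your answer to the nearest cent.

Per-period risk-free factor R = e^0.08 = 1.0833; dividend-adjusted growth = e^(0.08−0.03) = 1.0513.
Risk-neutral probability p = (1.0513 − 0.85)/(1.35 − 0.85) = 0.2013/0.5000 = 0.4025
Terminal stock prices: S_u = 33.75, S_d = 21.25
Terminal payoffs (K − S): max(-8.75, 0) = 0, max(3.75, 0) = 3.75
Node 0 (S = 25): V_0 = e^(−0.08)·[0.4025·0.0000 + 0.5975·3.7500] = 2.0682

€2.07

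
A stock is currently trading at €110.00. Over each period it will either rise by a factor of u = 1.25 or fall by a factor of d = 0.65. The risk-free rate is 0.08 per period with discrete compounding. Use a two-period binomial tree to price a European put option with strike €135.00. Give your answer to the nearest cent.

€21.98

Risk-neutral probability p = (1 + 0.08 − 0.65)/(1.25 − 0.65) = 0.4300/0.6000 = 0.7167
Terminal stock prices: S_uu = 171.9, S_ud = 89.38, S_dd = 46.48
Terminal payoffs (K − S): max(-36.88, 0) = 0, max(45.62, 0) = 45.62, max(88.53, 0) = 88.53
Node u (S = 137.5): V_u = 1/1.08·[0.7167·0.0000 + 0.2833·45.6250] = 11.9695
Node d (S = 71.5): V_d = 1/1.08·[0.7167·45.6250 + 0.2833·88.5250] = 53.5000
Node 0 (S = 110): V_0 = 1/1.08·[0.7167·11.9695 + 0.2833·53.5000] = 21.9782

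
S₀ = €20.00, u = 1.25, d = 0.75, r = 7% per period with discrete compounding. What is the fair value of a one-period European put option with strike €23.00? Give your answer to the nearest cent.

€2.69

Risk-neutral probability p = (1 + 0.07 − 0.75)/(1.25 − 0.75) = 0.3200/0.5000 = 0.6400
Terminal stock prices: S_u = 25, S_d = 15
Terminal payoffs (K − S): max(-2, 0) = 0, max(8, 0) = 8
Node 0 (S = 20): V_0 = 1/1.07·[0.6400·0.0000 + 0.3600·8.0000] = 2.6916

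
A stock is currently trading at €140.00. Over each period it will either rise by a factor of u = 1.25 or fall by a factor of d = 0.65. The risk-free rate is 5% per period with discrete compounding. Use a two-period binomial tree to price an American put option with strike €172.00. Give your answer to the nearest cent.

Risk-neutral probability p = (1 + 0.05 − 0.65)/(1.25 − 0.65) = 0.4000/0.6000 = 0.6667
Terminal stock prices: S_uu = 218.8, S_ud = 113.8, S_dd = 59.15
Terminal payoffs (K − S): max(-46.75, 0) = 0, max(58.25, 0) = 58.25, max(112.8, 0) = 112.8
Node u (S = 175): continuation = 1/1.05·[0.6667·0.0000 + 0.3333·58.2500] = 18.4921; exercise value = 0.0000 ≤ continuation, so V_u = 18.4921
Node d (S = 91): continuation = 1/1.05·[0.6667·58.2500 + 0.3333·112.8500] = 72.8095; exercise value = 81.0000 > continuation, so V_d = 81.0000 (exercise)
Node 0 (S = 140): continuation = 1/1.05·[0.6667·18.4921 + 0.3333·81.0000] = 37.4553; exercise value = 32.0000 ≤ continuation, so V_0 = 37.4553

€37.46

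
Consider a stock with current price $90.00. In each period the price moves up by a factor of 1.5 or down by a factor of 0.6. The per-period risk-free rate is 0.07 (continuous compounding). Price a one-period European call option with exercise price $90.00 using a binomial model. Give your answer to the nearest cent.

$22.03

Risk-neutral probability p = (e^0.07 − 0.6)/(1.5 − 0.6) = 0.4725/0.9000 = 0.5250
Terminal stock prices: S_u = 135, S_d = 54
Terminal payoffs (S − K): max(45, 0) = 45, max(-36, 0) = 0
Node 0 (S = 90): V_0 = e^(−0.07)·[0.5250·45.0000 + 0.4750·0.0000] = 22.0282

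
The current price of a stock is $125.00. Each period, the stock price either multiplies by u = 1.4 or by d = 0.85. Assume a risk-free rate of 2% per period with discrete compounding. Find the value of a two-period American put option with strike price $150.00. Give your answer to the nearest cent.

Risk-neutral probability p = (1 + 0.02 − 0.85)/(1.4 − 0.85) = 0.1700/0.5500 = 0.3091
Terminal stock prices: S_uu = 245, S_ud = 148.8, S_dd = 90.31
Terminal payoffs (K − S): max(-95, 0) = 0, max(1.25, 0) = 1.25, max(59.69, 0) = 59.69
Node u (S = 175): continuation = 1/1.02·[0.3091·0.0000 + 0.6909·1.2500] = 0.8467; exercise value = 0.0000 ≤ continuation, so V_u = 0.8467
Node d (S = 106.2): continuation = 1/1.02·[0.3091·1.2500 + 0.6909·59.6875] = 40.8088; exercise value = 43.7500 > continuation, so V_d = 43.7500 (exercise)
Node 0 (S = 125): continuation = 1/1.02·[0.3091·0.8467 + 0.6909·43.7500] = 29.8912; exercise value = 25.0000 ≤ continuation, so V_0 = 29.8912

$29.89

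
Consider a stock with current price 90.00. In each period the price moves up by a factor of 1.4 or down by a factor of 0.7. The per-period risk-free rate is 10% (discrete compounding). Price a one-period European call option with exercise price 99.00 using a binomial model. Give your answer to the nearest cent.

Risk-neutral probability p = (1 + 0.1 − 0.7)/(1.4 − 0.7) = 0.4000/0.7000 = 0.5714
Terminal stock prices: S_u = 126, S_d = 63
Terminal payoffs (S − K): max(27, 0) = 27, max(-36, 0) = 0
Node 0 (S = 90): V_0 = 1/1.1·[0.5714·27.0000 + 0.4286·0.0000] = 14.0260

14.03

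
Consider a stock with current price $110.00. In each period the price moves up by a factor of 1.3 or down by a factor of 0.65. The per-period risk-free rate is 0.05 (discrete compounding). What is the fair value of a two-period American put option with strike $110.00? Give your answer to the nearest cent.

Risk-neutral probability p = (1 + 0.05 − 0.65)/(1.3 − 0.65) = 0.4000/0.6500 = 0.6154
Terminal stock prices: S_uu = 185.9, S_ud = 92.95, S_dd = 46.48
Terminal payoffs (K − S): max(-75.9, 0) = 0, max(17.05, 0) = 17.05, max(63.52, 0) = 63.52
Node u (S = 143): continuation = 1/1.05·[0.6154·0.0000 + 0.3846·17.0500] = 6.2454; exercise value = 0.0000 ≤ continuation, so V_u = 6.2454
Node d (S = 71.5): continuation = 1/1.05·[0.6154·17.0500 + 0.3846·63.5250] = 33.2619; exercise value = 38.5000 > continuation, so V_d = 38.5000 (exercise)
Node 0 (S = 110): continuation = 1/1.05·[0.6154·6.2454 + 0.3846·38.5000] = 17.7629; exercise value = 0.0000 ≤ continuation, so V_0 = 17.7629

$17.76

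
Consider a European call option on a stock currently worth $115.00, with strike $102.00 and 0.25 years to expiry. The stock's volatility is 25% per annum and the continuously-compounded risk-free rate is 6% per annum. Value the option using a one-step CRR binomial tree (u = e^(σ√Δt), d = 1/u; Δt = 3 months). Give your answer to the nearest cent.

CRR parameters: u = e^(σ√Δt) = e^(0.25·√0.25) = 1.1331, d = 1/u = 0.8825
Per-period rate: rΔt = 0.06·0.25 = 0.015, so R = e^0.015 = 1.0151
Risk-neutral probability p = (e^0.015 − 0.8825)/(1.1331 − 0.8825) = 0.1326/0.2507 = 0.5291
Terminal stock prices: S_u = 130.3, S_d = 101.5
Terminal payoffs (S − K): max(28.31, 0) = 28.31, max(-0.5129, 0) = 0
Node 0 (S = 115): V_0 = e^(−0.015)·[0.5291·28.3121 + 0.4709·0.0000] = 14.7565

$14.76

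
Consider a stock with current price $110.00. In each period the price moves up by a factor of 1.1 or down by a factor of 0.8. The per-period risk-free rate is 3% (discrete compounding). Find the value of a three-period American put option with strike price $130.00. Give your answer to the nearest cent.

$20.00

Risk-neutral probability p = (1 + 0.03 − 0.8)/(1.1 − 0.8) = 0.2300/0.3000 = 0.7667
Terminal stock prices: S_uuu = 146.4, S_uud = 106.5, S_udd = 77.44, S_ddd = 56.32
Terminal payoffs (K − S): max(-16.41, 0) = 0, max(23.52, 0) = 23.52, max(52.56, 0) = 52.56, max(73.68, 0) = 73.68
Node uu (S = 133.1): continuation = 1/1.03·[0.7667·0.0000 + 0.2333·23.5200] = 5.3282; exercise value = 0.0000 ≤ continuation, so V_uu = 5.3282
Node ud (S = 96.8): continuation = 1/1.03·[0.7667·23.5200 + 0.2333·52.5600] = 29.4136; exercise value = 33.2000 > continuation, so V_ud = 33.2000 (exercise)
Node dd (S = 70.4): continuation = 1/1.03·[0.7667·52.5600 + 0.2333·73.6800] = 55.8136; exercise value = 59.6000 > continuation, so V_dd = 59.6000 (exercise)
Node u (S = 121): continuation = 1/1.03·[0.7667·5.3282 + 0.2333·33.2000] = 11.4870; exercise value = 9.0000 ≤ continuation, so V_u = 11.4870
Node d (S = 88): continuation = 1/1.03·[0.7667·33.2000 + 0.2333·59.6000] = 38.2136; exercise value = 42.0000 > continuation, so V_d = 42.0000 (exercise)
Node 0 (S = 110): continuation = 1/1.03·[0.7667·11.4870 + 0.2333·42.0000] = 18.0647; exercise value = 20.0000 > continuation, so V_0 = 20.0000 (exercise)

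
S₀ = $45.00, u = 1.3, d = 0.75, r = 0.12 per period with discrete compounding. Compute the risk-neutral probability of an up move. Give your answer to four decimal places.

p = 0.6727

Risk-neutral probability p = (1 + 0.12 − 0.75)/(1.3 − 0.75) = 0.3700/0.5500 = 0.6727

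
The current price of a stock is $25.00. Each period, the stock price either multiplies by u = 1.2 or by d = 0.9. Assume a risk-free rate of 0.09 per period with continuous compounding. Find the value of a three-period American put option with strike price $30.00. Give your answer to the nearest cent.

$5.00

Risk-neutral probability p = (e^0.09 − 0.9)/(1.2 − 0.9) = 0.1942/0.3000 = 0.6472
Terminal stock prices: S_uuu = 43.2, S_uud = 32.4, S_udd = 24.3, S_ddd = 18.23
Terminal payoffs (K − S): max(-13.2, 0) = 0, max(-2.4, 0) = 0, max(5.7, 0) = 5.7, max(11.77, 0) = 11.77
Node uu (S = 36): continuation = e^(−0.09)·[0.6472·0.0000 + 0.3528·0.0000] = 0.0000; exercise value = 0.0000 ≤ continuation, so V_uu = 0.0000
Node ud (S = 27): continuation = e^(−0.09)·[0.6472·0.0000 + 0.3528·5.7000] = 1.8376; exercise value = 3.0000 > continuation, so V_ud = 3.0000 (exercise)
Node dd (S = 20.25): continuation = e^(−0.09)·[0.6472·5.7000 + 0.3528·11.7750] = 7.1679; exercise value = 9.7500 > continuation, so V_dd = 9.7500 (exercise)
Node u (S = 30): continuation = e^(−0.09)·[0.6472·0.0000 + 0.3528·3.0000] = 0.9672; exercise value = 0.0000 ≤ continuation, so V_u = 0.9672
Node d (S = 22.5): continuation = e^(−0.09)·[0.6472·3.0000 + 0.3528·9.7500] = 4.9179; exercise value = 7.5000 > continuation, so V_d = 7.5000 (exercise)
Node 0 (S = 25): continuation = e^(−0.09)·[0.6472·0.9672 + 0.3528·7.5000] = 2.9901; exercise value = 5.0000 > continuation, so V_0 = 5.0000 (exercise)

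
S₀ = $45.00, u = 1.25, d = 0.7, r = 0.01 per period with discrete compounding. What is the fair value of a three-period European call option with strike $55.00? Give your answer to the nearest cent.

$5.72

Risk-neutral probability p = (1 + 0.01 − 0.7)/(1.25 − 0.7) = 0.3100/0.5500 = 0.5636
Terminal stock prices: S_uuu = 87.89, S_uud = 49.22, S_udd = 27.56, S_ddd = 15.43
Terminal payoffs (S − K): max(32.89, 0) = 32.89, max(-5.781, 0) = 0, max(-27.44, 0) = 0, max(-39.57, 0) = 0
Node uu (S = 70.31): V_uu = 1/1.01·[0.5636·32.8906 + 0.4364·0.0000] = 18.3548
Node ud (S = 39.38): V_ud = 1/1.01·[0.5636·0.0000 + 0.4364·0.0000] = 0.0000
Node dd (S = 22.05): V_dd = 1/1.01·[0.5636·0.0000 + 0.4364·0.0000] = 0.0000
Node u (S = 56.25): V_u = 1/1.01·[0.5636·18.3548 + 0.4364·0.0000] = 10.2430
Node d (S = 31.5): V_d = 1/1.01·[0.5636·0.0000 + 0.4364·0.0000] = 0.0000
Node 0 (S = 45): V_0 = 1/1.01·[0.5636·10.2430 + 0.4364·0.0000] = 5.7162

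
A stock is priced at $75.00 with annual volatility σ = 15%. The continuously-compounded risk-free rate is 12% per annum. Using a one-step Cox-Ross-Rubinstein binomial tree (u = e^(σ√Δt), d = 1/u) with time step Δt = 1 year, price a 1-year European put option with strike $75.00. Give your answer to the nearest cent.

$1.06

CRR parameters: u = e^(σ√Δt) = e^(0.15·√1) = 1.1618, d = 1/u = 0.8607
Per-period rate: rΔt = 0.12·1 = 0.12, so R = e^0.12 = 1.1275
Risk-neutral probability p = (e^0.12 − 0.8607)/(1.1618 − 0.8607) = 0.2668/0.3011 = 0.8860
Terminal stock prices: S_u = 87.14, S_d = 64.55
Terminal payoffs (K − S): max(-12.14, 0) = 0, max(10.45, 0) = 10.45
Node 0 (S = 75): V_0 = e^(−0.12)·[0.8860·0.0000 + 0.1140·10.4469] = 1.0566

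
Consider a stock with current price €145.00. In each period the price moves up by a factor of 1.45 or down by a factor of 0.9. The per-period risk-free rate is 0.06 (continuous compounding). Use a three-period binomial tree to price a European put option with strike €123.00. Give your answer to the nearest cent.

Risk-neutral probability p = (e^0.06 − 0.9)/(1.45 − 0.9) = 0.1618/0.5500 = 0.2942
Terminal stock prices: S_uuu = 442.1, S_uud = 274.4, S_udd = 170.3, S_ddd = 105.7
Terminal payoffs (K − S): max(-319.1, 0) = 0, max(-151.4, 0) = 0, max(-47.3, 0) = 0, max(17.29, 0) = 17.29
Node uu (S = 304.9): V_uu = e^(−0.06)·[0.2942·0.0000 + 0.7058·0.0000] = 0.0000
Node ud (S = 189.2): V_ud = e^(−0.06)·[0.2942·0.0000 + 0.7058·0.0000] = 0.0000
Node dd (S = 117.5): V_dd = e^(−0.06)·[0.2942·0.0000 + 0.7058·17.2950] = 11.4952
Node u (S = 210.2): V_u = e^(−0.06)·[0.2942·0.0000 + 0.7058·0.0000] = 0.0000
Node d (S = 130.5): V_d = e^(−0.06)·[0.2942·0.0000 + 0.7058·11.4952] = 7.6403
Node 0 (S = 145): V_0 = e^(−0.06)·[0.2942·0.0000 + 0.7058·7.6403] = 5.0781

€5.08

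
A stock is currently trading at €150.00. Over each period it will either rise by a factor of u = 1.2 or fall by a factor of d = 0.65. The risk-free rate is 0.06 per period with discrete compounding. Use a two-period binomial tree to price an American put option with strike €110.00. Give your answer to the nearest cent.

€3.00

Risk-neutral probability p = (1 + 0.06 − 0.65)/(1.2 − 0.65) = 0.4100/0.5500 = 0.7455
Terminal stock prices: S_uu = 216, S_ud = 117, S_dd = 63.38
Terminal payoffs (K − S): max(-106, 0) = 0, max(-7, 0) = 0, max(46.62, 0) = 46.62
Node u (S = 180): continuation = 1/1.06·[0.7455·0.0000 + 0.2545·0.0000] = 0.0000; exercise value = 0.0000 ≤ continuation, so V_u = 0.0000
Node d (S = 97.5): continuation = 1/1.06·[0.7455·0.0000 + 0.2545·46.6250] = 11.1964; exercise value = 12.5000 > continuation, so V_d = 12.5000 (exercise)
Node 0 (S = 150): continuation = 1/1.06·[0.7455·0.0000 + 0.2545·12.5000] = 3.0017; exercise value = 0.0000 ≤ continuation, so V_0 = 3.0017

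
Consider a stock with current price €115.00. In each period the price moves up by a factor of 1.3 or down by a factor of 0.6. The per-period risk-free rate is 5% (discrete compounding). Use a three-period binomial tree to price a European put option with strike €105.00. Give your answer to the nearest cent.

Risk-neutral probability p = (1 + 0.05 − 0.6)/(1.3 − 0.6) = 0.4500/0.7000 = 0.6429
Terminal stock prices: S_uuu = 252.7, S_uud = 116.6, S_udd = 53.82, S_ddd = 24.84
Terminal payoffs (K − S): max(-147.7, 0) = 0, max(-11.61, 0) = 0, max(51.18, 0) = 51.18, max(80.16, 0) = 80.16
Node uu (S = 194.4): V_uu = 1/1.05·[0.6429·0.0000 + 0.3571·0.0000] = 0.0000
Node ud (S = 89.7): V_ud = 1/1.05·[0.6429·0.0000 + 0.3571·51.1800] = 17.4082
Node dd (S = 41.4): V_dd = 1/1.05·[0.6429·51.1800 + 0.3571·80.1600] = 58.6000
Node u (S = 149.5): V_u = 1/1.05·[0.6429·0.0000 + 0.3571·17.4082] = 5.9211
Node d (S = 69): V_d = 1/1.05·[0.6429·17.4082 + 0.3571·58.6000] = 30.5900
Node 0 (S = 115): V_0 = 1/1.05·[0.6429·5.9211 + 0.3571·30.5900] = 14.0300

€14.03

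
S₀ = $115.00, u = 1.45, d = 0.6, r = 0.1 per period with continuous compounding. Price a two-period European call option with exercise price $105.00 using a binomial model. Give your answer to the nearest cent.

$39.56

Risk-neutral probability p = (e^0.1 − 0.6)/(1.45 − 0.6) = 0.5052/0.8500 = 0.5943
Terminal stock prices: S_uu = 241.8, S_ud = 100, S_dd = 41.4
Terminal payoffs (S − K): max(136.8, 0) = 136.8, max(-4.95, 0) = 0, max(-63.6, 0) = 0
Node u (S = 166.8): V_u = e^(−0.1)·[0.5943·136.7875 + 0.4057·0.0000] = 73.5591
Node d (S = 69): V_d = e^(−0.1)·[0.5943·0.0000 + 0.4057·0.0000] = 0.0000
Node 0 (S = 115): V_0 = e^(−0.1)·[0.5943·73.5591 + 0.4057·0.0000] = 39.5573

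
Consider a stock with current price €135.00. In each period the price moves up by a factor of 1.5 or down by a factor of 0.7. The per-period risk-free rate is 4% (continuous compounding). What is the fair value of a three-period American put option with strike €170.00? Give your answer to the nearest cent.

Risk-neutral probability p = (e^0.04 − 0.7)/(1.5 − 0.7) = 0.3408/0.8000 = 0.4260
Terminal stock prices: S_uuu = 455.6, S_uud = 212.6, S_udd = 99.22, S_ddd = 46.3
Terminal payoffs (K − S): max(-285.6, 0) = 0, max(-42.62, 0) = 0, max(70.78, 0) = 70.78, max(123.7, 0) = 123.7
Node uu (S = 303.8): continuation = e^(−0.04)·[0.4260·0.0000 + 0.5740·0.0000] = 0.0000; exercise value = 0.0000 ≤ continuation, so V_uu = 0.0000
Node ud (S = 141.8): continuation = e^(−0.04)·[0.4260·0.0000 + 0.5740·70.7750] = 39.0310; exercise value = 28.2500 ≤ continuation, so V_ud = 39.0310
Node dd (S = 66.15): continuation = e^(−0.04)·[0.4260·70.7750 + 0.5740·123.6950] = 97.1842; exercise value = 103.8500 > continuation, so V_dd = 103.8500 (exercise)
Node u (S = 202.5): continuation = e^(−0.04)·[0.4260·0.0000 + 0.5740·39.0310] = 21.5248; exercise value = 0.0000 ≤ continuation, so V_u = 21.5248
Node d (S = 94.5): continuation = e^(−0.04)·[0.4260·39.0310 + 0.5740·103.8500] = 73.2470; exercise value = 75.5000 > continuation, so V_d = 75.5000 (exercise)
Node 0 (S = 135): continuation = e^(−0.04)·[0.4260·21.5248 + 0.5740·75.5000] = 50.4471; exercise value = 35.0000 ≤ continuation, so V_0 = 50.4471

€50.45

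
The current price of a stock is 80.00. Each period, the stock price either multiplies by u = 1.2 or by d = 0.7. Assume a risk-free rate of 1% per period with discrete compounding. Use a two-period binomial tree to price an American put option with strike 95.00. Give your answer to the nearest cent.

Risk-neutral probability p = (1 + 0.01 − 0.7)/(1.2 − 0.7) = 0.3100/0.5000 = 0.6200
Terminal stock prices: S_uu = 115.2, S_ud = 67.2, S_dd = 39.2
Terminal payoffs (K − S): max(-20.2, 0) = 0, max(27.8, 0) = 27.8, max(55.8, 0) = 55.8
Node u (S = 96): continuation = 1/1.01·[0.6200·0.0000 + 0.3800·27.8000] = 10.4594; exercise value = 0.0000 ≤ continuation, so V_u = 10.4594
Node d (S = 56): continuation = 1/1.01·[0.6200·27.8000 + 0.3800·55.8000] = 38.0594; exercise value = 39.0000 > continuation, so V_d = 39.0000 (exercise)
Node 0 (S = 80): continuation = 1/1.01·[0.6200·10.4594 + 0.3800·39.0000] = 21.0939; exercise value = 15.0000 ≤ continuation, so V_0 = 21.0939

21.09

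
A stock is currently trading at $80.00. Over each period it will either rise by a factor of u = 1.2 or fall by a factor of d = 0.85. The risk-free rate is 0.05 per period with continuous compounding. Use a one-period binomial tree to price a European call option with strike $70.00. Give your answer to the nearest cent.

$14.22

Risk-neutral probability p = (e^0.05 − 0.85)/(1.2 − 0.85) = 0.2013/0.3500 = 0.5751
Terminal stock prices: S_u = 96, S_d = 68
Terminal payoffs (S − K): max(26, 0) = 26, max(-2, 0) = 0
Node 0 (S = 80): V_0 = e^(−0.05)·[0.5751·26.0000 + 0.4249·0.0000] = 14.2224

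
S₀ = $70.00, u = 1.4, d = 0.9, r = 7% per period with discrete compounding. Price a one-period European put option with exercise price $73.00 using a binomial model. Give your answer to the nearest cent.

Risk-neutral probability p = (1 + 0.07 − 0.9)/(1.4 − 0.9) = 0.1700/0.5000 = 0.3400
Terminal stock prices: S_u = 98, S_d = 63
Terminal payoffs (K − S): max(-25, 0) = 0, max(10, 0) = 10
Node 0 (S = 70): V_0 = 1/1.07·[0.3400·0.0000 + 0.6600·10.0000] = 6.1682

$6.17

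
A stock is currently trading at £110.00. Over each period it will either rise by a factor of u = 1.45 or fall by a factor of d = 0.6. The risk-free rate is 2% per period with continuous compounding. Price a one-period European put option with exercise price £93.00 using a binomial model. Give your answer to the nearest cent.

£13.38

Risk-neutral probability p = (e^0.02 − 0.6)/(1.45 − 0.6) = 0.4202/0.8500 = 0.4944
Terminal stock prices: S_u = 159.5, S_d = 66
Terminal payoffs (K − S): max(-66.5, 0) = 0, max(27, 0) = 27
Node 0 (S = 110): V_0 = e^(−0.02)·[0.4944·0.0000 + 0.5056·27.0000] = 13.3821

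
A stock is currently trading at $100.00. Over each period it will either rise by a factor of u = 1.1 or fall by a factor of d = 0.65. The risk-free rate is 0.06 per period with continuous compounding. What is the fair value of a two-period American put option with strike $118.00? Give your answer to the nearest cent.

Risk-neutral probability p = (e^0.06 − 0.65)/(1.1 − 0.65) = 0.4118/0.4500 = 0.9152
Terminal stock prices: S_uu = 121, S_ud = 71.5, S_dd = 42.25
Terminal payoffs (K − S): max(-3, 0) = 0, max(46.5, 0) = 46.5, max(75.75, 0) = 75.75
Node u (S = 110): continuation = e^(−0.06)·[0.9152·0.0000 + 0.0848·46.5000] = 3.7139; exercise value = 8.0000 > continuation, so V_u = 8.0000 (exercise)
Node d (S = 65): continuation = e^(−0.06)·[0.9152·46.5000 + 0.0848·75.7500] = 46.1282; exercise value = 53.0000 > continuation, so V_d = 53.0000 (exercise)
Node 0 (S = 100): continuation = e^(−0.06)·[0.9152·8.0000 + 0.0848·53.0000] = 11.1282; exercise value = 18.0000 > continuation, so V_0 = 18.0000 (exercise)

$18.00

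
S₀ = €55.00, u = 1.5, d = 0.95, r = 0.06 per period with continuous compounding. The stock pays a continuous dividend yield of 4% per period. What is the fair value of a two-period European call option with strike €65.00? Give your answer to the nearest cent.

Per-period risk-free factor R = e^0.06 = 1.0618; dividend-adjusted growth = e^(0.06−0.04) = 1.0202.
Risk-neutral probability p = (1.0202 − 0.95)/(1.5 − 0.95) = 0.0702/0.5500 = 0.1276
Terminal stock prices: S_uu = 123.8, S_ud = 78.38, S_dd = 49.64
Terminal payoffs (S − K): max(58.75, 0) = 58.75, max(13.38, 0) = 13.38, max(-15.36, 0) = 0
Node u (S = 82.5): V_u = e^(−0.06)·[0.1276·58.7500 + 0.8724·13.3750] = 18.0504
Node d (S = 52.25): V_d = e^(−0.06)·[0.1276·13.3750 + 0.8724·0.0000] = 1.6078
Node 0 (S = 55): V_0 = e^(−0.06)·[0.1276·18.0504 + 0.8724·1.6078] = 3.4906

€3.49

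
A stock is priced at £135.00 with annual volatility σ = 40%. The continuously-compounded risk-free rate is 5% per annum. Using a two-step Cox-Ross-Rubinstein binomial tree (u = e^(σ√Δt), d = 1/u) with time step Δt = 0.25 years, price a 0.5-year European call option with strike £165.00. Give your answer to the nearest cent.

CRR parameters: u = e^(σ√Δt) = e^(0.4·√0.25) = 1.2214, d = 1/u = 0.8187
Per-period rate: rΔt = 0.05·0.25 = 0.0125, so R = e^0.0125 = 1.0126
Risk-neutral probability p = (e^0.0125 − 0.8187)/(1.2214 − 0.8187) = 0.1938/0.4027 = 0.4814
Terminal stock prices: S_uu = 201.4, S_ud = 135, S_dd = 90.49
Terminal payoffs (S − K): max(36.4, 0) = 36.4, max(-30, 0) = 0, max(-74.51, 0) = 0
Node u (S = 164.9): V_u = e^(−0.0125)·[0.4814·36.3963 + 0.5186·0.0000] = 17.3037
Node d (S = 110.5): V_d = e^(−0.0125)·[0.4814·0.0000 + 0.5186·0.0000] = 0.0000
Node 0 (S = 135): V_0 = e^(−0.0125)·[0.4814·17.3037 + 0.5186·0.0000] = 8.2266

£8.23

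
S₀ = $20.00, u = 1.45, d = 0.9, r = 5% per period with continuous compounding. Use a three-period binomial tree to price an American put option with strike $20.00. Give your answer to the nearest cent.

$1.81

Risk-neutral probability p = (e^0.05 − 0.9)/(1.45 − 0.9) = 0.1513/0.5500 = 0.2750
Terminal stock prices: S_uuu = 60.97, S_uud = 37.84, S_udd = 23.49, S_ddd = 14.58
Terminal payoffs (K − S): max(-40.97, 0) = 0, max(-17.84, 0) = 0, max(-3.49, 0) = 0, max(5.42, 0) = 5.42
Node uu (S = 42.05): continuation = e^(−0.05)·[0.2750·0.0000 + 0.7250·0.0000] = 0.0000; exercise value = 0.0000 ≤ continuation, so V_uu = 0.0000
Node ud (S = 26.1): continuation = e^(−0.05)·[0.2750·0.0000 + 0.7250·0.0000] = 0.0000; exercise value = 0.0000 ≤ continuation, so V_ud = 0.0000
Node dd (S = 16.2): continuation = e^(−0.05)·[0.2750·0.0000 + 0.7250·5.4200] = 3.7377; exercise value = 3.8000 > continuation, so V_dd = 3.8000 (exercise)
Node u (S = 29): continuation = e^(−0.05)·[0.2750·0.0000 + 0.7250·0.0000] = 0.0000; exercise value = 0.0000 ≤ continuation, so V_u = 0.0000
Node d (S = 18): continuation = e^(−0.05)·[0.2750·0.0000 + 0.7250·3.8000] = 2.6205; exercise value = 2.0000 ≤ continuation, so V_d = 2.6205
Node 0 (S = 20): continuation = e^(−0.05)·[0.2750·0.0000 + 0.7250·2.6205] = 1.8071; exercise value = 0.0000 ≤ continuation, so V_0 = 1.8071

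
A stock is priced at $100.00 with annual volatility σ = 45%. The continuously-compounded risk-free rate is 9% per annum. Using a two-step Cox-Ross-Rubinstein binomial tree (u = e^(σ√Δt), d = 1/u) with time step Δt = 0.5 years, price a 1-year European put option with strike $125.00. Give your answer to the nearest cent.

$28.41

CRR parameters: u = e^(σ√Δt) = e^(0.45·√0.5) = 1.3746, d = 1/u = 0.7275
Per-period rate: rΔt = 0.09·0.5 = 0.045, so R = e^0.045 = 1.0460
Risk-neutral probability p = (e^0.045 − 0.7275)/(1.3746 − 0.7275) = 0.3186/0.6472 = 0.4922
Terminal stock prices: S_uu = 189, S_ud = 100, S_dd = 52.92
Terminal payoffs (K − S): max(-63.97, 0) = 0, max(25, 0) = 25, max(72.08, 0) = 72.08
Node u (S = 137.5): V_u = e^(−0.045)·[0.4922·0.0000 + 0.5078·25.0000] = 12.1356
Node d (S = 72.75): V_d = e^(−0.045)·[0.4922·25.0000 + 0.5078·72.0804] = 46.7538
Node 0 (S = 100): V_0 = e^(−0.045)·[0.4922·12.1356 + 0.5078·46.7538] = 28.4060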